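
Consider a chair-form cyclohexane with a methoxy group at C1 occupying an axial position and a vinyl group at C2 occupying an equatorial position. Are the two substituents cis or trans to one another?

cis

C1 and C2 have opposite parity, so their axial bonds point in opposite directions.
With opposite-parity carbons, two substituents on the same face are one axial and one equatorial; opposite faces give both axial or both equatorial.
Here the groups are axial/equatorial → same face → cis.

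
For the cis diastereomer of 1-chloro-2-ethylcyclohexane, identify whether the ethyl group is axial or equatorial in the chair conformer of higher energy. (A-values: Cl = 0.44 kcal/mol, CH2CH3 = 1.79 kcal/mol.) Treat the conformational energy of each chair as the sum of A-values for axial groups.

C1 and C2 have opposite parity, so for the cis isomer the two substituents are one axial and one equatorial in each chair.
Chair I (chloro axial, ethyl equatorial): E = 0.44 kcal/mol.
Chair II (chloro equatorial, ethyl axial): E = 1.79 kcal/mol.
Chair II is the less stable (higher-energy) conformer, and in that chair the ethyl group is axial.

axial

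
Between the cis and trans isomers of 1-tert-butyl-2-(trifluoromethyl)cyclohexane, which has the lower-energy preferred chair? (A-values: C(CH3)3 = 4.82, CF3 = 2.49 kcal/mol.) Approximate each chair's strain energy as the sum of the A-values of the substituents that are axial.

At 1,2 positions (parity opposite): cis → (a,e or e,a); trans → (e,e or a,a).
Best chair for cis: E = 2.49 kcal/mol; best chair for trans: E = 0.00 kcal/mol.
The trans isomer is lower by 2.49 kcal/mol.

trans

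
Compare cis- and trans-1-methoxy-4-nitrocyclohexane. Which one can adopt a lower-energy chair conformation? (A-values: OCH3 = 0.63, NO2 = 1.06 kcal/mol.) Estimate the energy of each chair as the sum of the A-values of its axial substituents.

At 1,4 positions (parity opposite): cis → (a,e or e,a); trans → (e,e or a,a).
Best chair for cis: E = 0.63 kcal/mol; best chair for trans: E = 0.00 kcal/mol.
The trans isomer is lower by 0.63 kcal/mol.

trans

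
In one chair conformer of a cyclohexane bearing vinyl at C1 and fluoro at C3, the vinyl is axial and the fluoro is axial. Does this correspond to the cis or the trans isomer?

C1 and C3 have the same parity, so their axial bonds point in the same direction.
With same-parity carbons, two substituents on the same face are both axial or both equatorial; opposite faces give one of each.
Here the groups are axial/axial → same face → cis.

cis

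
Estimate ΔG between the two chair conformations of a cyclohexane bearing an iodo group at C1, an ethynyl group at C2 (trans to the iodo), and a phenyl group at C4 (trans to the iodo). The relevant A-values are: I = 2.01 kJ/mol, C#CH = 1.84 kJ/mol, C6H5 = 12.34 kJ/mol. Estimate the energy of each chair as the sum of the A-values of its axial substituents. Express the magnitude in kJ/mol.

Chair I (iodo axial, ethynyl axial, phenyl axial): E = 16.19 kJ/mol.
Chair II (iodo equatorial, ethynyl equatorial, phenyl equatorial): E = 0.00 kJ/mol.
ΔE = 16.19 − 0.00 = 16.19 kJ/mol; chair II is more stable.

16.19 kJ/mol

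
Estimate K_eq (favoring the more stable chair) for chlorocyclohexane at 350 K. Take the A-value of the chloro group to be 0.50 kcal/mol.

One chair has the chloro group axial (E = 0.50 kcal/mol) and the other has it equatorial (E = 0).
ΔG = 0.50 kcal/mol between the two chairs.
K = exp(ΔG/RT) with R = 1.987×10⁻³ kcal mol⁻¹ K⁻¹ and T = 350 K gives K ≈ 2.05.

K ≈ 2.05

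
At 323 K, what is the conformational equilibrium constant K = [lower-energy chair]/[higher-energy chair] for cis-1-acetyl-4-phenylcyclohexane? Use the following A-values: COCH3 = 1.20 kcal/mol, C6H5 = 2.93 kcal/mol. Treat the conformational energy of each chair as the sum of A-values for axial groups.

C1 and C4 have opposite parity, so for the cis isomer the two substituents are one axial and one equatorial in each chair.
Chair I (acetyl axial, phenyl equatorial): E = 1.20 kcal/mol; chair II (acetyl equatorial, phenyl axial): E = 2.93 kcal/mol.
ΔG = 1.73 kcal/mol between the two chairs.
K = exp(ΔG/RT) with R = 1.987×10⁻³ kcal mol⁻¹ K⁻¹ and T = 323 K gives K ≈ 14.8.

K ≈ 14.8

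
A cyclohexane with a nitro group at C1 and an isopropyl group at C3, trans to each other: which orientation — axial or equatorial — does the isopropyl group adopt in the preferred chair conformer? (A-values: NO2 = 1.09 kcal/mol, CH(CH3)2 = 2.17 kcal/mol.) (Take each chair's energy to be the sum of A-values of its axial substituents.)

C1 and C3 have the same parity, so for the trans isomer the two substituents are one axial and one equatorial in each chair.
Chair I (nitro axial, isopropyl equatorial): E = 1.09 kcal/mol.
Chair II (nitro equatorial, isopropyl axial): E = 2.17 kcal/mol.
Chair I is the more stable (lower-energy) conformer, and in that chair the isopropyl group is equatorial.

equatorial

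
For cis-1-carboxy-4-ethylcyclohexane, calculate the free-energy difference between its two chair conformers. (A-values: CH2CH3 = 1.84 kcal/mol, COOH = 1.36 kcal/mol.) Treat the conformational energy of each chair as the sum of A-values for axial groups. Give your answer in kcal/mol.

C1 and C4 have opposite parity, so for the cis isomer the two substituents are one axial and one equatorial in each chair.
Chair I (ethyl axial, carboxyl equatorial): E = 1.84 kcal/mol.
Chair II (ethyl equatorial, carboxyl axial): E = 1.36 kcal/mol.
ΔE = 1.84 − 1.36 = 0.48 kcal/mol; chair II is more stable.

0.48 kcal/mol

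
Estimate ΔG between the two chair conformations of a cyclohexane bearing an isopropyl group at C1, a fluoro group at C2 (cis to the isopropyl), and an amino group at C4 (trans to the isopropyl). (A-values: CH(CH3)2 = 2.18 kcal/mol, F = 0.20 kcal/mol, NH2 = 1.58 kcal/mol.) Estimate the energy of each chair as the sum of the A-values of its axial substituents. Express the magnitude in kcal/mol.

3.56 kcal/mol

Chair I (isopropyl axial, fluoro equatorial, amino axial): E = 3.76 kcal/mol.
Chair II (isopropyl equatorial, fluoro axial, amino equatorial): E = 0.20 kcal/mol.
ΔE = 3.76 − 0.20 = 3.56 kcal/mol; chair II is more stable.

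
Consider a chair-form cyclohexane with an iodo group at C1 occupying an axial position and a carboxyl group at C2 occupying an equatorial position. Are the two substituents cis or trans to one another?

cis

C1 and C2 have opposite parity, so their axial bonds point in opposite directions.
With opposite-parity carbons, two substituents on the same face are one axial and one equatorial; opposite faces give both axial or both equatorial.
Here the groups are axial/equatorial → same face → cis.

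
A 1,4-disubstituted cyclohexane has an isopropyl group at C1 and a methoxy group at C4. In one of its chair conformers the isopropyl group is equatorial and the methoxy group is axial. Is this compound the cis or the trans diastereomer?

cis

C1 and C4 have opposite parity, so their axial bonds point in opposite directions.
With opposite-parity carbons, two substituents on the same face are one axial and one equatorial; opposite faces give both axial or both equatorial.
Here the groups are equatorial/axial → same face → cis.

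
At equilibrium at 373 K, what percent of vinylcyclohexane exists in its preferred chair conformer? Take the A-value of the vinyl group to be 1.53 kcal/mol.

One chair has the vinyl group axial (E = 1.53 kcal/mol) and the other has it equatorial (E = 0).
ΔG = 1.53 kcal/mol between the two chairs.
K = exp(ΔG/RT) with R = 1.987×10⁻³ kcal mol⁻¹ K⁻¹ and T = 373 K gives K ≈ 7.88.
Fraction in the lower-energy chair = K/(K+1) = 88.7%.

88.7%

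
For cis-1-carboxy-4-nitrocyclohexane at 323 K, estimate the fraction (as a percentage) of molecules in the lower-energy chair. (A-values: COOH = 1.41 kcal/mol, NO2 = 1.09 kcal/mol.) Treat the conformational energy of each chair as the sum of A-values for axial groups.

C1 and C4 have opposite parity, so for the cis isomer the two substituents are one axial and one equatorial in each chair.
Chair I (carboxyl axial, nitro equatorial): E = 1.41 kcal/mol; chair II (carboxyl equatorial, nitro axial): E = 1.09 kcal/mol.
ΔG = 0.32 kcal/mol between the two chairs.
K = exp(ΔG/RT) with R = 1.987×10⁻³ kcal mol⁻¹ K⁻¹ and T = 323 K gives K ≈ 1.65.
Fraction in the lower-energy chair = K/(K+1) = 62.2%.

62.2%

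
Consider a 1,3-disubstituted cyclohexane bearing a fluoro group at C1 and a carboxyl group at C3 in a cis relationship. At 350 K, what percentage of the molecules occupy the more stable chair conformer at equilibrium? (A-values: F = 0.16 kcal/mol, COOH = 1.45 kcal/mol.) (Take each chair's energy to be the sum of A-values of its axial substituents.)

C1 and C3 have the same parity, so for the cis isomer the two substituents are e,e in one chair and a,a in the other.
Chair I (fluoro axial, carboxyl axial): E = 1.61 kcal/mol; chair II (fluoro equatorial, carboxyl equatorial): E = 0.00 kcal/mol.
ΔG = 1.61 kcal/mol between the two chairs.
K = exp(ΔG/RT) with R = 1.987×10⁻³ kcal mol⁻¹ K⁻¹ and T = 350 K gives K ≈ 10.1.
Fraction in the lower-energy chair = K/(K+1) = 91.0%.

91.0%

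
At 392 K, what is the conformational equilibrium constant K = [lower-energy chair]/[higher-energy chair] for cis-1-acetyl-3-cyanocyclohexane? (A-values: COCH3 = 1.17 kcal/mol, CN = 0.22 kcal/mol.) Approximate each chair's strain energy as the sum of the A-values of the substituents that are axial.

K ≈ 5.96

C1 and C3 have the same parity, so for the cis isomer the two substituents are e,e in one chair and a,a in the other.
Chair I (acetyl axial, cyano axial): E = 1.39 kcal/mol; chair II (acetyl equatorial, cyano equatorial): E = 0.00 kcal/mol.
ΔG = 1.39 kcal/mol between the two chairs.
K = exp(ΔG/RT) with R = 1.987×10⁻³ kcal mol⁻¹ K⁻¹ and T = 392 K gives K ≈ 5.96.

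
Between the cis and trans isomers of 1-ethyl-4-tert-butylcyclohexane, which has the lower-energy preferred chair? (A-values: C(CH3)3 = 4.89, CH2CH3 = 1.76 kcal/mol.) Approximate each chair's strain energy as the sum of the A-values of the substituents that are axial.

At 1,4 positions (parity opposite): cis → (a,e or e,a); trans → (e,e or a,a).
Best chair for cis: E = 1.76 kcal/mol; best chair for trans: E = 0.00 kcal/mol.
The trans isomer is lower by 1.76 kcal/mol.

trans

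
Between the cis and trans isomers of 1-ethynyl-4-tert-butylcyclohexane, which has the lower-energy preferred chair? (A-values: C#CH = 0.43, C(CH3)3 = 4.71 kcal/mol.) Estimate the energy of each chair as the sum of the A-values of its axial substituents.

trans

At 1,4 positions (parity opposite): cis → (a,e or e,a); trans → (e,e or a,a).
Best chair for cis: E = 0.43 kcal/mol; best chair for trans: E = 0.00 kcal/mol.
The trans isomer is lower by 0.43 kcal/mol.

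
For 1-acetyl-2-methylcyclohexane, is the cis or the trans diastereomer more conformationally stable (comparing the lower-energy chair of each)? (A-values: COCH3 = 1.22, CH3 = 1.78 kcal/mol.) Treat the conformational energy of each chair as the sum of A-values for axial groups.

At 1,2 positions (parity opposite): cis → (a,e or e,a); trans → (e,e or a,a).
Best chair for cis: E = 1.22 kcal/mol; best chair for trans: E = 0.00 kcal/mol.
The trans isomer is lower by 1.22 kcal/mol.

trans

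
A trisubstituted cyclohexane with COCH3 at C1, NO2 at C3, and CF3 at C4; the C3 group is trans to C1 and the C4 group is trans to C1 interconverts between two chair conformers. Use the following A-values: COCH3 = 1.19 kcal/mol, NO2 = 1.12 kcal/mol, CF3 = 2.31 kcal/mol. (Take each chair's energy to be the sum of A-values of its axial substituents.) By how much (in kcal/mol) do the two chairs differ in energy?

2.38 kcal/mol

Chair I (acetyl axial, nitro equatorial, trifluoromethyl axial): E = 3.50 kcal/mol.
Chair II (acetyl equatorial, nitro axial, trifluoromethyl equatorial): E = 1.12 kcal/mol.
ΔE = 3.50 − 1.12 = 2.38 kcal/mol; chair II is more stable.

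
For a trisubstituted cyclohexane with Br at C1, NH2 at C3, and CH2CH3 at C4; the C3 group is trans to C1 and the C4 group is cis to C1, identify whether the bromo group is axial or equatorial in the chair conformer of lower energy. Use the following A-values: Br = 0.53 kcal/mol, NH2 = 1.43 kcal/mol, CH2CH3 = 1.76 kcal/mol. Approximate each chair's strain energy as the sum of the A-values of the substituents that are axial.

Chair I (bromo axial, amino equatorial, ethyl equatorial): E = 0.53 kcal/mol.
Chair II (bromo equatorial, amino axial, ethyl axial): E = 3.19 kcal/mol.
Chair I is the more stable (lower-energy) conformer, and in that chair the bromo group is axial.

axial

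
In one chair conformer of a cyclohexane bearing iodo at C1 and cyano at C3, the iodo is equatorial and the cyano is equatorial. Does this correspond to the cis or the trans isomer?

C1 and C3 have the same parity, so their axial bonds point in the same direction.
With same-parity carbons, two substituents on the same face are both axial or both equatorial; opposite faces give one of each.
Here the groups are equatorial/equatorial → same face → cis.

cis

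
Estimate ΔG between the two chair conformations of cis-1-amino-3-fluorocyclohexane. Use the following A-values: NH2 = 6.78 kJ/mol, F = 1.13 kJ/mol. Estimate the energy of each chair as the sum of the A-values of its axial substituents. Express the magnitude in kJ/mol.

C1 and C3 have the same parity, so for the cis isomer the two substituents are e,e in one chair and a,a in the other.
Chair I (amino axial, fluoro axial): E = 7.91 kJ/mol.
Chair II (amino equatorial, fluoro equatorial): E = 0.00 kJ/mol.
ΔE = 7.91 − 0.00 = 7.91 kJ/mol; chair II is more stable.

7.91 kJ/mol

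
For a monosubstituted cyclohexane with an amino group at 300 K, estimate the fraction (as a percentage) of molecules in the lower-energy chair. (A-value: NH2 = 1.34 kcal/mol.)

One chair has the amino group axial (E = 1.34 kcal/mol) and the other has it equatorial (E = 0).
ΔG = 1.34 kcal/mol between the two chairs.
K = exp(ΔG/RT) with R = 1.987×10⁻³ kcal mol⁻¹ K⁻¹ and T = 300 K gives K ≈ 9.47.
Fraction in the lower-energy chair = K/(K+1) = 90.4%.

90.4%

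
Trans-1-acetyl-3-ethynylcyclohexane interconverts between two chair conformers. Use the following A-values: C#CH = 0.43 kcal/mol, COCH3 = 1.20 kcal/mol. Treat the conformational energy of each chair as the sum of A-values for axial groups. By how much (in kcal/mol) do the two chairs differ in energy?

C1 and C3 have the same parity, so for the trans isomer the two substituents are one axial and one equatorial in each chair.
Chair I (ethynyl axial, acetyl equatorial): E = 0.43 kcal/mol.
Chair II (ethynyl equatorial, acetyl axial): E = 1.20 kcal/mol.
ΔE = 1.20 − 0.43 = 0.77 kcal/mol; chair I is more stable.

0.77 kcal/mol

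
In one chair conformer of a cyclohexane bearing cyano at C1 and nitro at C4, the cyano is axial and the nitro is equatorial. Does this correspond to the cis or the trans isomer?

C1 and C4 have opposite parity, so their axial bonds point in opposite directions.
With opposite-parity carbons, two substituents on the same face are one axial and one equatorial; opposite faces give both axial or both equatorial.
Here the groups are axial/equatorial → same face → cis.

cis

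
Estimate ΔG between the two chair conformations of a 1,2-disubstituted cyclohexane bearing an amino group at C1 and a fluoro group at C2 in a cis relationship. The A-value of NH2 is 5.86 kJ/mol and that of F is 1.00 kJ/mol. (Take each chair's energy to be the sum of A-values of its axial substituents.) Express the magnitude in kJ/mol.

4.86 kJ/mol

C1 and C2 have opposite parity, so for the cis isomer the two substituents are one axial and one equatorial in each chair.
Chair I (amino axial, fluoro equatorial): E = 5.86 kJ/mol.
Chair II (amino equatorial, fluoro axial): E = 1.00 kJ/mol.
ΔE = 5.86 − 1.00 = 4.86 kJ/mol; chair II is more stable.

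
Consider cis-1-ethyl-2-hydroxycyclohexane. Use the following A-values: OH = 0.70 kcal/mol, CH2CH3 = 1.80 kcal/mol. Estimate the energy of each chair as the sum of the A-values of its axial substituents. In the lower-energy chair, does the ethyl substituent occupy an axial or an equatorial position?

C1 and C2 have opposite parity, so for the cis isomer the two substituents are one axial and one equatorial in each chair.
Chair I (hydroxyl axial, ethyl equatorial): E = 0.70 kcal/mol.
Chair II (hydroxyl equatorial, ethyl axial): E = 1.80 kcal/mol.
Chair I is the more stable (lower-energy) conformer, and in that chair the ethyl group is equatorial.

equatorial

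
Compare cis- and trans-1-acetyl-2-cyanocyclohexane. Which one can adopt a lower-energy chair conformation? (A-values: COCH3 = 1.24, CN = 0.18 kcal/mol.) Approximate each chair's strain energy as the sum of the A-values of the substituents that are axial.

At 1,2 positions (parity opposite): cis → (a,e or e,a); trans → (e,e or a,a).
Best chair for cis: E = 0.18 kcal/mol; best chair for trans: E = 0.00 kcal/mol.
The trans isomer is lower by 0.18 kcal/mol.

trans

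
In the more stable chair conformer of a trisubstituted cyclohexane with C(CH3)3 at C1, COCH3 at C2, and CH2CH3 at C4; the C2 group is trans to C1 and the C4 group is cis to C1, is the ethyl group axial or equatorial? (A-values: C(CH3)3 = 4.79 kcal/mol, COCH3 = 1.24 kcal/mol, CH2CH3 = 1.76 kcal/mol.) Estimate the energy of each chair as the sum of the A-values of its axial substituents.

Chair I (tert-butyl axial, acetyl axial, ethyl equatorial): E = 6.03 kcal/mol.
Chair II (tert-butyl equatorial, acetyl equatorial, ethyl axial): E = 1.76 kcal/mol.
Chair II is the more stable (lower-energy) conformer, and in that chair the ethyl group is axial.

axial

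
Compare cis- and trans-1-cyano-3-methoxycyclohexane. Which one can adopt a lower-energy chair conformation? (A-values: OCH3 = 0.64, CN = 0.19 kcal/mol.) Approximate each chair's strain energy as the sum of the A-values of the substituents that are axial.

At 1,3 positions (parity same): cis → (e,e or a,a); trans → (a,e or e,a).
Best chair for cis: E = 0.00 kcal/mol; best chair for trans: E = 0.19 kcal/mol.
The cis isomer is lower by 0.19 kcal/mol.

cis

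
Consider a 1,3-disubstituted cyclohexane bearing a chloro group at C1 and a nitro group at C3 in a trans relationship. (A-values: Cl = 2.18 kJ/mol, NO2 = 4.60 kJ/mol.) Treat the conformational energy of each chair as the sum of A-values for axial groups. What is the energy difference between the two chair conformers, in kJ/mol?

2.42 kJ/mol

C1 and C3 have the same parity, so for the trans isomer the two substituents are one axial and one equatorial in each chair.
Chair I (chloro axial, nitro equatorial): E = 2.18 kJ/mol.
Chair II (chloro equatorial, nitro axial): E = 4.60 kJ/mol.
ΔE = 4.60 − 2.18 = 2.42 kJ/mol; chair I is more stable.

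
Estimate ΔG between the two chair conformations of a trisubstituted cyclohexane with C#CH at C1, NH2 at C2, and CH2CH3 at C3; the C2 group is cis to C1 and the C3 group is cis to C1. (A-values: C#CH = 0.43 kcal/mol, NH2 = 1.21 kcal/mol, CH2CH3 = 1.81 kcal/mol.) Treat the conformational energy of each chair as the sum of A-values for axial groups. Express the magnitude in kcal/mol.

Chair I (ethynyl axial, amino equatorial, ethyl axial): E = 2.24 kcal/mol.
Chair II (ethynyl equatorial, amino axial, ethyl equatorial): E = 1.21 kcal/mol.
ΔE = 2.24 − 1.21 = 1.03 kcal/mol; chair II is more stable.

1.03 kcal/mol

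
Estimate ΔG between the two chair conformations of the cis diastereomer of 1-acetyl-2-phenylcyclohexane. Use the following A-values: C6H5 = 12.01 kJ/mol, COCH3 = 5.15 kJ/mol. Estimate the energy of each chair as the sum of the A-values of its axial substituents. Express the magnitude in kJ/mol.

C1 and C2 have opposite parity, so for the cis isomer the two substituents are one axial and one equatorial in each chair.
Chair I (phenyl axial, acetyl equatorial): E = 12.01 kJ/mol.
Chair II (phenyl equatorial, acetyl axial): E = 5.15 kJ/mol.
ΔE = 12.01 − 5.15 = 6.86 kJ/mol; chair II is more stable.

6.86 kJ/mol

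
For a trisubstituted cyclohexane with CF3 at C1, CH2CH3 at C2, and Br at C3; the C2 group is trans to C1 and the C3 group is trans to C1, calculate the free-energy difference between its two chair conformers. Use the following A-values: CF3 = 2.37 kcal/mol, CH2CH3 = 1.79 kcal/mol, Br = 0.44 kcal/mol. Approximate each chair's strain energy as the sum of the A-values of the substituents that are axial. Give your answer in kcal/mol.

3.72 kcal/mol

Chair I (trifluoromethyl axial, ethyl axial, bromo equatorial): E = 4.16 kcal/mol.
Chair II (trifluoromethyl equatorial, ethyl equatorial, bromo axial): E = 0.44 kcal/mol.
ΔE = 4.16 − 0.44 = 3.72 kcal/mol; chair II is more stable.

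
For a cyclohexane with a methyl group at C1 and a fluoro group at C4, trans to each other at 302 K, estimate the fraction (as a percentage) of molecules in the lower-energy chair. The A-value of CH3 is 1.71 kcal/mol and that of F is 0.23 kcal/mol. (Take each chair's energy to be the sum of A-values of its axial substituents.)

C1 and C4 have opposite parity, so for the trans isomer the two substituents are e,e in one chair and a,a in the other.
Chair I (methyl axial, fluoro axial): E = 1.94 kcal/mol; chair II (methyl equatorial, fluoro equatorial): E = 0.00 kcal/mol.
ΔG = 1.94 kcal/mol between the two chairs.
K = exp(ΔG/RT) with R = 1.987×10⁻³ kcal mol⁻¹ K⁻¹ and T = 302 K gives K ≈ 25.4.
Fraction in the lower-energy chair = K/(K+1) = 96.2%.

96.2%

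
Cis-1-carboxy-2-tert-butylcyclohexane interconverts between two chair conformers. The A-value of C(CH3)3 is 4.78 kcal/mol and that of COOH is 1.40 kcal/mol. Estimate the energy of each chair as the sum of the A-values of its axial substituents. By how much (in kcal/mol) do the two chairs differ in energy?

C1 and C2 have opposite parity, so for the cis isomer the two substituents are one axial and one equatorial in each chair.
Chair I (tert-butyl axial, carboxyl equatorial): E = 4.78 kcal/mol.
Chair II (tert-butyl equatorial, carboxyl axial): E = 1.40 kcal/mol.
ΔE = 4.78 − 1.40 = 3.38 kcal/mol; chair II is more stable.

3.38 kcal/mol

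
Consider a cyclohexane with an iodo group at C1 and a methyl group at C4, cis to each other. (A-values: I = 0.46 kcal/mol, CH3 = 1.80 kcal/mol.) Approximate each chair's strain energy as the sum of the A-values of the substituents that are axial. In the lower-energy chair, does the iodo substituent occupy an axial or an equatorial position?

C1 and C4 have opposite parity, so for the cis isomer the two substituents are one axial and one equatorial in each chair.
Chair I (iodo axial, methyl equatorial): E = 0.46 kcal/mol.
Chair II (iodo equatorial, methyl axial): E = 1.80 kcal/mol.
Chair I is the more stable (lower-energy) conformer, and in that chair the iodo group is axial.

axial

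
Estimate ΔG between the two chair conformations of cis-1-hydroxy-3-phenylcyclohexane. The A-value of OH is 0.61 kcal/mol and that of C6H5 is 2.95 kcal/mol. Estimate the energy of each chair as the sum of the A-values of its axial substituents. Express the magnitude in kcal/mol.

3.56 kcal/mol

C1 and C3 have the same parity, so for the cis isomer the two substituents are e,e in one chair and a,a in the other.
Chair I (hydroxyl axial, phenyl axial): E = 3.56 kcal/mol.
Chair II (hydroxyl equatorial, phenyl equatorial): E = 0.00 kcal/mol.
ΔE = 3.56 − 0.00 = 3.56 kcal/mol; chair II is more stable.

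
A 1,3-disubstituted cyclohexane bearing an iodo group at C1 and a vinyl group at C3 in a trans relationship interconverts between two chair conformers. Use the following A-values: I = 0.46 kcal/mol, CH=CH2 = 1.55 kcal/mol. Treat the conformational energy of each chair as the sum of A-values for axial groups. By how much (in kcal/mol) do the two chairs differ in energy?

C1 and C3 have the same parity, so for the trans isomer the two substituents are one axial and one equatorial in each chair.
Chair I (iodo axial, vinyl equatorial): E = 0.46 kcal/mol.
Chair II (iodo equatorial, vinyl axial): E = 1.55 kcal/mol.
ΔE = 1.55 − 0.46 = 1.09 kcal/mol; chair I is more stable.

1.09 kcal/mol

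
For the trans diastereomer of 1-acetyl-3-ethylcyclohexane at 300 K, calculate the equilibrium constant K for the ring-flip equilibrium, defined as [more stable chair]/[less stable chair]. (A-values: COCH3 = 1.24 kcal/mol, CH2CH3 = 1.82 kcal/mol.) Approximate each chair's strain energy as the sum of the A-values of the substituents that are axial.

C1 and C3 have the same parity, so for the trans isomer the two substituents are one axial and one equatorial in each chair.
Chair I (acetyl axial, ethyl equatorial): E = 1.24 kcal/mol; chair II (acetyl equatorial, ethyl axial): E = 1.82 kcal/mol.
ΔG = 0.58 kcal/mol between the two chairs.
K = exp(ΔG/RT) with R = 1.987×10⁻³ kcal mol⁻¹ K⁻¹ and T = 300 K gives K ≈ 2.65.

K ≈ 2.65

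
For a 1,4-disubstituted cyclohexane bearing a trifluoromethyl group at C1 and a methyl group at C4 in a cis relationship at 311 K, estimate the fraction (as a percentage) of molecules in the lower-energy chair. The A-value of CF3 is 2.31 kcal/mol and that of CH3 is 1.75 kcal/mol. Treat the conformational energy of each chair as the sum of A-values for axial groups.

C1 and C4 have opposite parity, so for the cis isomer the two substituents are one axial and one equatorial in each chair.
Chair I (trifluoromethyl axial, methyl equatorial): E = 2.31 kcal/mol; chair II (trifluoromethyl equatorial, methyl axial): E = 1.75 kcal/mol.
ΔG = 0.56 kcal/mol between the two chairs.
K = exp(ΔG/RT) with R = 1.987×10⁻³ kcal mol⁻¹ K⁻¹ and T = 311 K gives K ≈ 2.47.
Fraction in the lower-energy chair = K/(K+1) = 71.2%.

71.2%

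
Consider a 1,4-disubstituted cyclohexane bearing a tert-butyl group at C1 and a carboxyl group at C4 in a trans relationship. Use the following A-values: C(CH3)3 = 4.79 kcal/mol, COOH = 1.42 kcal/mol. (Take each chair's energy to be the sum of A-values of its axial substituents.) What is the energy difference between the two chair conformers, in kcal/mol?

C1 and C4 have opposite parity, so for the trans isomer the two substituents are e,e in one chair and a,a in the other.
Chair I (tert-butyl axial, carboxyl axial): E = 6.21 kcal/mol.
Chair II (tert-butyl equatorial, carboxyl equatorial): E = 0.00 kcal/mol.
ΔE = 6.21 − 0.00 = 6.21 kcal/mol; chair II is more stable.

6.21 kcal/mol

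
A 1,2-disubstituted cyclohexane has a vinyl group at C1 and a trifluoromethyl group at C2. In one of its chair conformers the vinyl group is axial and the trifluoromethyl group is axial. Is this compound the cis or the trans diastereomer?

trans

C1 and C2 have opposite parity, so their axial bonds point in opposite directions.
With opposite-parity carbons, two substituents on the same face are one axial and one equatorial; opposite faces give both axial or both equatorial.
Here the groups are axial/axial → opposite face → trans.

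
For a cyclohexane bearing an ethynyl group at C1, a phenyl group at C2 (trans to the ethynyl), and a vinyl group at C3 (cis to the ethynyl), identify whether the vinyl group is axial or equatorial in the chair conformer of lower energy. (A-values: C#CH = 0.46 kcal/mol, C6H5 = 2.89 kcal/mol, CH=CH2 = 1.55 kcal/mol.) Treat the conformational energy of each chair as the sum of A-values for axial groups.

Chair I (ethynyl axial, phenyl axial, vinyl axial): E = 4.90 kcal/mol.
Chair II (ethynyl equatorial, phenyl equatorial, vinyl equatorial): E = 0.00 kcal/mol.
Chair II is the more stable (lower-energy) conformer, and in that chair the vinyl group is equatorial.

equatorial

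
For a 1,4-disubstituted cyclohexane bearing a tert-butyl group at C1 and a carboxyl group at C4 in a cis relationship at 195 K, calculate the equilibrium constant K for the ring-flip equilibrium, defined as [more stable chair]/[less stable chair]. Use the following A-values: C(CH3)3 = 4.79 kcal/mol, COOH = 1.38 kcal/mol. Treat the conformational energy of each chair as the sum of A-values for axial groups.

K ≈ 6640

C1 and C4 have opposite parity, so for the cis isomer the two substituents are one axial and one equatorial in each chair.
Chair I (tert-butyl axial, carboxyl equatorial): E = 4.79 kcal/mol; chair II (tert-butyl equatorial, carboxyl axial): E = 1.38 kcal/mol.
ΔG = 3.41 kcal/mol between the two chairs.
K = exp(ΔG/RT) with R = 1.987×10⁻³ kcal mol⁻¹ K⁻¹ and T = 195 K gives K ≈ 6.64e+03.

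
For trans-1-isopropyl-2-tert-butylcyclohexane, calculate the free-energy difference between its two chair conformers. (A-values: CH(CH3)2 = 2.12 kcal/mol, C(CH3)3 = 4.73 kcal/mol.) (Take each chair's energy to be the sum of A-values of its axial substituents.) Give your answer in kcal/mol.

6.85 kcal/mol

C1 and C2 have opposite parity, so for the trans isomer the two substituents are e,e in one chair and a,a in the other.
Chair I (isopropyl axial, tert-butyl axial): E = 6.85 kcal/mol.
Chair II (isopropyl equatorial, tert-butyl equatorial): E = 0.00 kcal/mol.
ΔE = 6.85 − 0.00 = 6.85 kcal/mol; chair II is more stable.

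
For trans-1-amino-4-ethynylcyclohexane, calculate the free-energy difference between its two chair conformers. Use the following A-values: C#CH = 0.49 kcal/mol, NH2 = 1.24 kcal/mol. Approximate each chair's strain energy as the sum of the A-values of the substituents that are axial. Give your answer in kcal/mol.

1.73 kcal/mol

C1 and C4 have opposite parity, so for the trans isomer the two substituents are e,e in one chair and a,a in the other.
Chair I (ethynyl axial, amino axial): E = 1.73 kcal/mol.
Chair II (ethynyl equatorial, amino equatorial): E = 0.00 kcal/mol.
ΔE = 1.73 − 0.00 = 1.73 kcal/mol; chair II is more stable.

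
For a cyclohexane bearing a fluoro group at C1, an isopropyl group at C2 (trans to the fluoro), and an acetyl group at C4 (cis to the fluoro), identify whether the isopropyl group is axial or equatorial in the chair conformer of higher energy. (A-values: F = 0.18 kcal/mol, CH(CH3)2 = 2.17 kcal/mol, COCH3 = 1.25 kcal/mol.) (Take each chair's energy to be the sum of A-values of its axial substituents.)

axial

Chair I (fluoro axial, isopropyl axial, acetyl equatorial): E = 2.35 kcal/mol.
Chair II (fluoro equatorial, isopropyl equatorial, acetyl axial): E = 1.25 kcal/mol.
Chair I is the less stable (higher-energy) conformer, and in that chair the isopropyl group is axial.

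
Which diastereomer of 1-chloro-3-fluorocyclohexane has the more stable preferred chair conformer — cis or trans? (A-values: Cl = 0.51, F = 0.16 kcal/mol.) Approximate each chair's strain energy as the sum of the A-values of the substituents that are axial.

At 1,3 positions (parity same): cis → (e,e or a,a); trans → (a,e or e,a).
Best chair for cis: E = 0.00 kcal/mol; best chair for trans: E = 0.16 kcal/mol.
The cis isomer is lower by 0.16 kcal/mol.

cis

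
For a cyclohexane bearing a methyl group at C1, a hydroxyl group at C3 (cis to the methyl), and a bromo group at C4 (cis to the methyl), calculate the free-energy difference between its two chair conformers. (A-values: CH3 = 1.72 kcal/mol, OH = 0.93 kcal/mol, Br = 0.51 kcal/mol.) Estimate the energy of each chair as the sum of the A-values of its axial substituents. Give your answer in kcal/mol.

2.14 kcal/mol

Chair I (methyl axial, hydroxyl axial, bromo equatorial): E = 2.65 kcal/mol.
Chair II (methyl equatorial, hydroxyl equatorial, bromo axial): E = 0.51 kcal/mol.
ΔE = 2.65 − 0.51 = 2.14 kcal/mol; chair II is more stable.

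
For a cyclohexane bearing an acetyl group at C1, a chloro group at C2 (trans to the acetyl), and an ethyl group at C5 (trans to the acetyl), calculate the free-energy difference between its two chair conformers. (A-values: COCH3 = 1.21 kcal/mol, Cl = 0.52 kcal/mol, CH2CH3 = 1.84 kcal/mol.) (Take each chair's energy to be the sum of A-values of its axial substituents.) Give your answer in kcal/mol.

0.11 kcal/mol

Chair I (acetyl axial, chloro axial, ethyl equatorial): E = 1.73 kcal/mol.
Chair II (acetyl equatorial, chloro equatorial, ethyl axial): E = 1.84 kcal/mol.
ΔE = 1.84 − 1.73 = 0.11 kcal/mol; chair I is more stable.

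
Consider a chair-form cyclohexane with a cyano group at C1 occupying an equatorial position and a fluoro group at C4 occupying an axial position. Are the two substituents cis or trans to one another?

cis

C1 and C4 have opposite parity, so their axial bonds point in opposite directions.
With opposite-parity carbons, two substituents on the same face are one axial and one equatorial; opposite faces give both axial or both equatorial.
Here the groups are equatorial/axial → same face → cis.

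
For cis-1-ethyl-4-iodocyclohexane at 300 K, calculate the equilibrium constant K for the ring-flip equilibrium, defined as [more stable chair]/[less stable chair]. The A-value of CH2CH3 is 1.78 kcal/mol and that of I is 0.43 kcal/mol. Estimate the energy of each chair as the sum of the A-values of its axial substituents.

C1 and C4 have opposite parity, so for the cis isomer the two substituents are one axial and one equatorial in each chair.
Chair I (ethyl axial, iodo equatorial): E = 1.78 kcal/mol; chair II (ethyl equatorial, iodo axial): E = 0.43 kcal/mol.
ΔG = 1.35 kcal/mol between the two chairs.
K = exp(ΔG/RT) with R = 1.987×10⁻³ kcal mol⁻¹ K⁻¹ and T = 300 K gives K ≈ 9.63.

K ≈ 9.63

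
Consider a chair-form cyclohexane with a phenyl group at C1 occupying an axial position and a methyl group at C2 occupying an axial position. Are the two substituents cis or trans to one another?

C1 and C2 have opposite parity, so their axial bonds point in opposite directions.
With opposite-parity carbons, two substituents on the same face are one axial and one equatorial; opposite faces give both axial or both equatorial.
Here the groups are axial/axial → opposite face → trans.

trans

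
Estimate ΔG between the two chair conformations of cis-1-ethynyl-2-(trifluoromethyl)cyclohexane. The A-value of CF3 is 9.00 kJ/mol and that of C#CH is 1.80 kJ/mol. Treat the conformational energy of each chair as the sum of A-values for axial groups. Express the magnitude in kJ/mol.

7.20 kJ/mol

C1 and C2 have opposite parity, so for the cis isomer the two substituents are one axial and one equatorial in each chair.
Chair I (trifluoromethyl axial, ethynyl equatorial): E = 9.00 kJ/mol.
Chair II (trifluoromethyl equatorial, ethynyl axial): E = 1.80 kJ/mol.
ΔE = 9.00 − 1.80 = 7.20 kJ/mol; chair II is more stable.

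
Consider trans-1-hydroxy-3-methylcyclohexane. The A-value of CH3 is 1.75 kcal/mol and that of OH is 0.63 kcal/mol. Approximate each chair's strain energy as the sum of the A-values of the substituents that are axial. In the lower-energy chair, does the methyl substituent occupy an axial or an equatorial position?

C1 and C3 have the same parity, so for the trans isomer the two substituents are one axial and one equatorial in each chair.
Chair I (methyl axial, hydroxyl equatorial): E = 1.75 kcal/mol.
Chair II (methyl equatorial, hydroxyl axial): E = 0.63 kcal/mol.
Chair II is the more stable (lower-energy) conformer, and in that chair the methyl group is equatorial.

equatorial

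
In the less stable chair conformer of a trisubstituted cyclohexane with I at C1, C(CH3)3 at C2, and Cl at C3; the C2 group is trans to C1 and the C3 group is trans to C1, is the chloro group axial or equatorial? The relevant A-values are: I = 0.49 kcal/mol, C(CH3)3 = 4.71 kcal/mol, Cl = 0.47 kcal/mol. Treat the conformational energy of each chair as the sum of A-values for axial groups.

equatorial

Chair I (iodo axial, tert-butyl axial, chloro equatorial): E = 5.20 kcal/mol.
Chair II (iodo equatorial, tert-butyl equatorial, chloro axial): E = 0.47 kcal/mol.
Chair I is the less stable (higher-energy) conformer, and in that chair the chloro group is equatorial.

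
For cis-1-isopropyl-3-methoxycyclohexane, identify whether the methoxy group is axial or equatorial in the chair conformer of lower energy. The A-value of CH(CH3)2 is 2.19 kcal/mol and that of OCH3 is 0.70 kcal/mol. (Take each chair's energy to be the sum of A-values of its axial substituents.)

C1 and C3 have the same parity, so for the cis isomer the two substituents are e,e in one chair and a,a in the other.
Chair I (isopropyl axial, methoxy axial): E = 2.89 kcal/mol.
Chair II (isopropyl equatorial, methoxy equatorial): E = 0.00 kcal/mol.
Chair II is the more stable (lower-energy) conformer, and in that chair the methoxy group is equatorial.

equatorial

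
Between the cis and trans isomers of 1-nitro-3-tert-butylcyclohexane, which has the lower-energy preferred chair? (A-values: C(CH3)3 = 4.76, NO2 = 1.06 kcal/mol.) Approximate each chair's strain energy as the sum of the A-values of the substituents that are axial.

cis

At 1,3 positions (parity same): cis → (e,e or a,a); trans → (a,e or e,a).
Best chair for cis: E = 0.00 kcal/mol; best chair for trans: E = 1.06 kcal/mol.
The cis isomer is lower by 1.06 kcal/mol.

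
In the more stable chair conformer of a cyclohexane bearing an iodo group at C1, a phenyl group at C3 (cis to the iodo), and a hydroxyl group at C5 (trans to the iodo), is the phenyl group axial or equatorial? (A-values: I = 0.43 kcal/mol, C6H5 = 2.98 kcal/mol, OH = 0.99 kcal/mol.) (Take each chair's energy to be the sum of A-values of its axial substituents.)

equatorial

Chair I (iodo axial, phenyl axial, hydroxyl equatorial): E = 3.41 kcal/mol.
Chair II (iodo equatorial, phenyl equatorial, hydroxyl axial): E = 0.99 kcal/mol.
Chair II is the more stable (lower-energy) conformer, and in that chair the phenyl group is equatorial.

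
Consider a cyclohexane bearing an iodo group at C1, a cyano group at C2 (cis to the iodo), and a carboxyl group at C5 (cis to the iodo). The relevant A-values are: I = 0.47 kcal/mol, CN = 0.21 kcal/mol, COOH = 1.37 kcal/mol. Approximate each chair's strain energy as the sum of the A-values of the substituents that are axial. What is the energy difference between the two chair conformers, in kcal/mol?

1.63 kcal/mol

Chair I (iodo axial, cyano equatorial, carboxyl axial): E = 1.84 kcal/mol.
Chair II (iodo equatorial, cyano axial, carboxyl equatorial): E = 0.21 kcal/mol.
ΔE = 1.84 − 0.21 = 1.63 kcal/mol; chair II is more stable.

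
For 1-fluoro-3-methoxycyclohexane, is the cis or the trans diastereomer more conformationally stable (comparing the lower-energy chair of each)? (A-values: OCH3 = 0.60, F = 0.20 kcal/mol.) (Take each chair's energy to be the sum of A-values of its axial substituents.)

cis

At 1,3 positions (parity same): cis → (e,e or a,a); trans → (a,e or e,a).
Best chair for cis: E = 0.00 kcal/mol; best chair for trans: E = 0.20 kcal/mol.
The cis isomer is lower by 0.20 kcal/mol.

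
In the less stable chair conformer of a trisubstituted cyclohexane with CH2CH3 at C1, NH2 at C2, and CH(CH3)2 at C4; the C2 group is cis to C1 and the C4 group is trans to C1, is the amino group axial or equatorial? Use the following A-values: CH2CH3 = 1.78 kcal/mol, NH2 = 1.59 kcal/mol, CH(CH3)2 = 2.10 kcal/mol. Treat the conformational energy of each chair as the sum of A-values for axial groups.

Chair I (ethyl axial, amino equatorial, isopropyl axial): E = 3.88 kcal/mol.
Chair II (ethyl equatorial, amino axial, isopropyl equatorial): E = 1.59 kcal/mol.
Chair I is the less stable (higher-energy) conformer, and in that chair the amino group is equatorial.

equatorial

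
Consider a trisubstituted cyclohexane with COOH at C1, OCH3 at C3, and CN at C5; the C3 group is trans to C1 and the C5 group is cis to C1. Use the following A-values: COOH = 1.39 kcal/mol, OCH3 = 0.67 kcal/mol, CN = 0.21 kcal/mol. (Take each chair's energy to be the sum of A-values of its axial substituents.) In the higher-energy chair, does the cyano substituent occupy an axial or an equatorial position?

axial

Chair I (carboxyl axial, methoxy equatorial, cyano axial): E = 1.60 kcal/mol.
Chair II (carboxyl equatorial, methoxy axial, cyano equatorial): E = 0.67 kcal/mol.
Chair I is the less stable (higher-energy) conformer, and in that chair the cyano group is axial.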